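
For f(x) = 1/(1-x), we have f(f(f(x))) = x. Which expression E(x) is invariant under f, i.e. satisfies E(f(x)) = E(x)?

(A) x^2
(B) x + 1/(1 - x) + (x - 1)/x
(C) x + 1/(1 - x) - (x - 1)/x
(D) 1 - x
B

Replace x by f(x) = 1/(1 - x) in each option and simplify. As a quick numerical cross-check, also compare E(4) with E(f(4)) = E(-1/3).

(A) x^2  ->  (1/(1 - x))^2 = (x - 1)^(-2); check: E(4) = 16 but E(-1/3) = 1/9.   [not invariant]
(B) x + 1/(1 - x) + (x - 1)/x  ->  (1/(1 - x)) + 1/(1 - (1/(1 - x))) + ((1/(1 - x)) - 1)/(1/(1 - x)), which simplifies back to x + 1/(1 - x) + (x - 1)/x; check: E(4) = 53/12, E(-1/3) = 53/12.   [invariant]
(C) x + 1/(1 - x) - (x - 1)/x  ->  (1/(1 - x)) + 1/(1 - (1/(1 - x))) - ((1/(1 - x)) - 1)/(1/(1 - x)) = (x^2(1 - x) - x + (x - 1)^2)/(x(x - 1)); check: E(4) = 35/12 but E(-1/3) = -43/12.   [not invariant]
(D) 1 - x  ->  1 - (1/(1 - x)) = x/(x - 1); check: E(4) = -3 but E(-1/3) = 4/3.   [not invariant]

Only (B) is unchanged. Indeed f(f(x)) = 1/(1 - 1/(1-x)) = (1-x)/(-x) = (x-1)/x, so E(x) = x + f(x) + f(f(x)) is the sum over the whole 3-cycle; applying f just permutes the three terms cyclically (x -> f(x) -> f(f(x)) -> x), leaving the sum unchanged.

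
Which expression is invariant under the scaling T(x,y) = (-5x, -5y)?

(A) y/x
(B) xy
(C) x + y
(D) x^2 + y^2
A

Under the uniform scaling T(x,y) = (-5x, -5y):
Substitute the transformed coordinates into each option and compare with the original:
(A) y/x  ->  (-5y)/(-5x) = y/x   [equals y/x: invariant]
(B) xy  ->  (-5x)(-5y) = 25xy   [differs from xy: not invariant]
(C) x + y  ->  (-5x) + (-5y) = -5x - 5y   [differs from x + y: not invariant]
(D) x^2 + y^2  ->  (-5x)^2 + (-5y)^2 = 25x^2 + 25y^2   [differs from x^2 + y^2: not invariant]

Only option (A), y/x, is unchanged by the transformation.
The common factor -5 cancels in a ratio of coordinates, while sums, products and sums of squares pick up factors of -5 or 25.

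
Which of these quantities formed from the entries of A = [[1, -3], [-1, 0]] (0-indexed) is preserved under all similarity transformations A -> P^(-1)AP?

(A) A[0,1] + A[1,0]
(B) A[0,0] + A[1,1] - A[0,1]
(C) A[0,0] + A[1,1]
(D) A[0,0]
C

A[0,0] + A[1,1] is the trace of A. By the cyclic property of the trace, tr(P^(-1)AP) = tr(APP^(-1)) = tr(A), so it is the same for every matrix similar to A.

The other combinations are not similarity invariants. For example, take P = [[1, 2], [0, 1]] (det P = 1), so P^(-1) = [[1, -2], [0, 1]] and
B = P^(-1)AP = [[3, 3], [-1, -2]].
Evaluating each option on A and on B:
(A) A[0,1] + A[1,0]: -4 for A, 2 for B -> changes
(B) A[0,0] + A[1,1] - A[0,1]: 4 for A, -2 for B -> changes
(C) A[0,0] + A[1,1]: 1 for A, 1 for B -> unchanged
(D) A[0,0]: 1 for A, 3 for B -> changes

Only (C) A[0,0] + A[1,1] = 1 survives (and it does so for every P, not just this one), so it is the invariant.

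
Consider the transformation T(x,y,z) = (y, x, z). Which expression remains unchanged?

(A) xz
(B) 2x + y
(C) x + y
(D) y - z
C

Apply T(x,y,z) = (y, x, z) to each option, i.e. replace (x, y, z) by the transformed coordinates.
Substitute the transformed coordinates into each option and compare with the original:
(A) xz  ->  (y)(z) = yz   [differs from xz: not invariant]
(B) 2x + y  ->  2(y) + (x) = x + 2y   [differs from 2x + y: not invariant]
(C) x + y  ->  (y) + (x) = x + y   [equals x + y: invariant]
(D) y - z  ->  (x) - (z) = x - z   [differs from y - z: not invariant]

Only option (C), x + y, is unchanged by the transformation.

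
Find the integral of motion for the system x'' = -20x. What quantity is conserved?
E = (x')^2 + 20x^2

Multiply the equation by x':
x' * x'' = -20x * x'
The left side is d/dt[(x')^2/2] and the right side is d/dt[-20x^2/2], so
d/dt[(x')^2/2 + 20x^2/2] = 0, i.e. (x')^2/2 + 20x^2/2 = constant.
Multiplying by 2, the integral of motion is E = (x')^2 + 20x^2.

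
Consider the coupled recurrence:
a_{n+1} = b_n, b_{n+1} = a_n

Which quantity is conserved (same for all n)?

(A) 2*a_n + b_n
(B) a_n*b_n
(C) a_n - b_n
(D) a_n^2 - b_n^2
B

Replace a_n by a_{n+1} = b_n and b_n by b_{n+1} = a_n in each option and simplify:
(A) 2*a_n + b_n  ->  2*(b_n) + (a_n) = a_n + 2*b_n   [not conserved]
(B) a_n*b_n  ->  (b_n)*(a_n) = a_n*b_n   [conserved]
(C) a_n - b_n  ->  (b_n) - (a_n) = -a_n + b_n   [not conserved]
(D) a_n^2 - b_n^2  ->  (b_n)^2 - (a_n)^2 = -a_n^2 + b_n^2   [not conserved]

Only (B) a_n*b_n returns to itself after one step, so it is the conserved quantity.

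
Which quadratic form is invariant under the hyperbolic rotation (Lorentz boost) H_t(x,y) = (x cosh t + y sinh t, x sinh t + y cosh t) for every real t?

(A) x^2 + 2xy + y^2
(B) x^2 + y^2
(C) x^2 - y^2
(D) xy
C

Write x' = x cosh t + y sinh t, y' = x sinh t + y cosh t and substitute into each option:
(A) x^2 + 2xy + y^2: (x' + y')^2 with x' + y' = (x + y)(cosh t + sinh t) = (x + y)e^t, so it becomes (x + y)^2 e^(2t)   [not invariant for t != 0]
(B) x^2 + y^2: (x cosh t + y sinh t)^2 + (x sinh t + y cosh t)^2 = (x^2 + y^2)(cosh^2 t + sinh^2 t) + 4xy sinh t cosh t = (x^2 + y^2) cosh 2t + 2xy sinh 2t   [not invariant for t != 0]
(C) x^2 - y^2: (x cosh t + y sinh t)^2 - (x sinh t + y cosh t)^2 = x^2(cosh^2 t - sinh^2 t) + 2xy(cosh t sinh t - sinh t cosh t) + y^2(sinh^2 t - cosh^2 t) = x^2 - y^2   [invariant, using cosh^2 t - sinh^2 t = 1]
(D) xy: (x cosh t + y sinh t)(x sinh t + y cosh t) = xy(cosh^2 t + sinh^2 t) + (x^2 + y^2) sinh t cosh t = xy cosh 2t + (x^2 + y^2)(sinh 2t)/2   [not invariant for t != 0]

Only (C) x^2 - y^2 is unchanged; it is the Minkowski form preserved by Lorentz boosts, just as x^2 + y^2 is preserved by ordinary rotations.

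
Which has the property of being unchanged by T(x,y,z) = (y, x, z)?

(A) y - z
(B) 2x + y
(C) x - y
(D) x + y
D

Apply T(x,y,z) = (y, x, z) to each option, i.e. replace (x, y, z) by the transformed coordinates.
Substitute the transformed coordinates into each option and compare with the original:
(A) y - z  ->  (x) - (z) = x - z   [differs from y - z: not invariant]
(B) 2x + y  ->  2(y) + (x) = x + 2y   [differs from 2x + y: not invariant]
(C) x - y  ->  (y) - (x) = -x + y   [differs from x - y: not invariant]
(D) x + y  ->  (y) + (x) = x + y   [equals x + y: invariant]

Only option (D), x + y, is unchanged by the transformation.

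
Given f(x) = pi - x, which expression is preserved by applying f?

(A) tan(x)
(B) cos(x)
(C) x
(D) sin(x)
D

For f(x) = pi - x:
sin(pi - x) = sin(x), so sine is invariant under this transformation.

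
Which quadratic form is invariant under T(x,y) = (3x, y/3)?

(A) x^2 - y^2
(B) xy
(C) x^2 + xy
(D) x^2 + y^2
B

T multiplies x by 3 and divides y by 3.
Substitute the transformed coordinates into each option and compare with the original:
(A) x^2 - y^2  ->  (3x)^2 - (y/3)^2 = 9x^2 - y^2/9   [differs from x^2 - y^2: not invariant]
(B) xy  ->  (3x)(y/3) = xy   [equals xy: invariant]
(C) x^2 + xy  ->  (3x)^2 + (3x)(y/3) = 9x^2 + xy   [differs from x^2 + xy: not invariant]
(D) x^2 + y^2  ->  (3x)^2 + (y/3)^2 = 9x^2 + y^2/9   [differs from x^2 + y^2: not invariant]

Only option (B), xy, is unchanged by the transformation.
The factors 3 and 1/3 cancel only in the pure product xy.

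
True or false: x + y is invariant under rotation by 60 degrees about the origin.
False

Applying rotation by 60 degrees: x' = x*cos(60 degrees) - y*sin(60 degrees) = x/2 - sqrt(3)y/2, y' = x*sin(60 degrees) + y*cos(60 degrees) = sqrt(3)x/2 + y/2

Substituting into x + y:
(x/2 - sqrt(3)y/2) + (sqrt(3)x/2 + y/2)
= x/2 + sqrt(3)x/2 - sqrt(3)y/2 + y/2

This differs from the original expression x + y, so it is NOT invariant.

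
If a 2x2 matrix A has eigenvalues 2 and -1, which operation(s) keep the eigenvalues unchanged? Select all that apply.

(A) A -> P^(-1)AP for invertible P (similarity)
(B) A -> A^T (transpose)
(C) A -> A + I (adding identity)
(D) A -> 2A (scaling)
A and B

Eigenvalues are preserved by:
1. Similarity transformations: A -> P^(-1)AP (same characteristic polynomial)
2. Transpose: A^T has the same eigenvalues as A

Eigenvalues are NOT preserved by:
- Adding identity: eigenvalues become 2+1, -1+1
- Scaling: eigenvalues become 4, -2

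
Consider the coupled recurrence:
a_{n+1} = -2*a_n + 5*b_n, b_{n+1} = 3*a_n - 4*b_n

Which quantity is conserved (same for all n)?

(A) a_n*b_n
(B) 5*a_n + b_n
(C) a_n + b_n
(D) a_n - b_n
C

Replace a_n by a_{n+1} = -2*a_n + 5*b_n and b_n by b_{n+1} = 3*a_n - 4*b_n in each option and simplify:
(A) a_n*b_n  ->  (-2*a_n + 5*b_n)*(3*a_n - 4*b_n) = -6*a_n^2 + 23*a_n*b_n - 20*b_n^2   [not conserved]
(B) 5*a_n + b_n  ->  5*(-2*a_n + 5*b_n) + (3*a_n - 4*b_n) = -7*a_n + 21*b_n   [not conserved]
(C) a_n + b_n  ->  (-2*a_n + 5*b_n) + (3*a_n - 4*b_n) = a_n + b_n   [conserved]
(D) a_n - b_n  ->  (-2*a_n + 5*b_n) - (3*a_n - 4*b_n) = -5*a_n + 9*b_n   [not conserved]

Only (C) a_n + b_n returns to itself after one step, so it is the conserved quantity.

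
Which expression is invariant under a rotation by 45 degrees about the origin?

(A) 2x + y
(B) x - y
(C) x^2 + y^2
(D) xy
C

A rotation by 45 degrees sends (x, y) to (sqrt(2)x/2 - sqrt(2)y/2, sqrt(2)x/2 + sqrt(2)y/2).
Substitute the transformed coordinates into each option and compare with the original:
(A) 2x + y  ->  2(sqrt(2)x/2 - sqrt(2)y/2) + (sqrt(2)x/2 + sqrt(2)y/2) = 3sqrt(2)x/2 - sqrt(2)y/2   [differs from 2x + y: not invariant]
(B) x - y  ->  (sqrt(2)x/2 - sqrt(2)y/2) - (sqrt(2)x/2 + sqrt(2)y/2) = -sqrt(2)y   [differs from x - y: not invariant]
(C) x^2 + y^2  ->  (sqrt(2)x/2 - sqrt(2)y/2)^2 + (sqrt(2)x/2 + sqrt(2)y/2)^2 = x^2 + y^2   [equals x^2 + y^2: invariant]
(D) xy  ->  (sqrt(2)x/2 - sqrt(2)y/2)(sqrt(2)x/2 + sqrt(2)y/2) = x^2/2 - y^2/2   [differs from xy: not invariant]

Only option (C), x^2 + y^2, is unchanged by the transformation.
Geometrically, x^2 + y^2 is the squared distance from the origin, which every rotation about the origin preserves.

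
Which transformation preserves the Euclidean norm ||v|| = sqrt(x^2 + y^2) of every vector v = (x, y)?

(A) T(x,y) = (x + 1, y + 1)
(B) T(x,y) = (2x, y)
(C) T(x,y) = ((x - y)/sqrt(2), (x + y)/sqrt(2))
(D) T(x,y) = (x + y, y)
C

A transformation preserves a norm if ||T(v)|| = ||v|| for every v; a single vector where the norm changes rules an option out.

(A) T(x,y) = (x + 1, y + 1): v = (1, 0) has norm sqrt((1)^2 + (0)^2) = 1, but T(v) = (2, 1) has norm sqrt(5) -- not preserved.
(B) T(x,y) = (2x, y): v = (1, 0) has norm sqrt((1)^2 + (0)^2) = 1, but T(v) = (2, 0) has norm 2 -- not preserved.
(C) T(x,y) = ((x - y)/sqrt(2), (x + y)/sqrt(2)): preserves the norm -- it is an orthogonal map (a rotation/reflection), and (sqrt(2)(x - y)/2)^2 + (sqrt(2)(x + y)/2)^2 simplifies to x^2 + y^2.
(D) T(x,y) = (x + y, y): v = (0, 1) has norm sqrt((0)^2 + (1)^2) = 1, but T(v) = (1, 1) has norm sqrt(2) -- not preserved.

Therefore the answer is (C).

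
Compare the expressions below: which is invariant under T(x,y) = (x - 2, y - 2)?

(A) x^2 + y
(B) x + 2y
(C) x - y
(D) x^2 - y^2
C

An expression E(x,y) is invariant under T if E(T(x,y)) = E(x,y). Here T(x,y) = (x - 2, y - 2).
Substitute the transformed coordinates into each option and compare with the original:
(A) x^2 + y  ->  (x - 2)^2 + (y - 2) = x^2 - 4x + y + 2   [differs from x^2 + y: not invariant]
(B) x + 2y  ->  (x - 2) + 2(y - 2) = x + 2y - 6   [differs from x + 2y: not invariant]
(C) x - y  ->  (x - 2) - (y - 2) = x - y   [equals x - y: invariant]
(D) x^2 - y^2  ->  (x - 2)^2 - (y - 2)^2 = x^2 - 4x - y^2 + 4y   [differs from x^2 - y^2: not invariant]

Only option (C), x - y, is unchanged by the transformation.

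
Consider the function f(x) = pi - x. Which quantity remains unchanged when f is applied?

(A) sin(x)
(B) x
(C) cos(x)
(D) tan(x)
A

For f(x) = pi - x:
sin(pi - x) = sin(x), so sine is invariant under this transformation.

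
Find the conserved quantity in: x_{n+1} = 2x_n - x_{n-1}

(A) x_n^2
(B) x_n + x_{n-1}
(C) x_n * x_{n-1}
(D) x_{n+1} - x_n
D

For the recurrence x_{n+1} = 2x_n - x_{n-1}:

If x_{n+1} = 2x_n - x_{n-1}, then:
x_{n+1} - x_n = x_n - x_{n-1}
The first difference is constant throughout the sequence.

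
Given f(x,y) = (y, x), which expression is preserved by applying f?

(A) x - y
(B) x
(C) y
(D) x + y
D

For f(x,y) = (y, x):
After applying f: x' = y, y' = x. So x' + y' = y + x = x + y.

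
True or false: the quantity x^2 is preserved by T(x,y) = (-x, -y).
True

Substitute T(x,y) = (-x, -y) into the expression and compare with the original.

Original: x^2
After applying T: (-x)^2 = x^2

This is identical to the original x^2, so the expression is invariant.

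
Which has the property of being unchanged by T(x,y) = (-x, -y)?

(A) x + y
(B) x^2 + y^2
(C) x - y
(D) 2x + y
B

An expression E(x,y) is invariant under T if E(T(x,y)) = E(x,y). Here T(x,y) = (-x, -y).
Substitute the transformed coordinates into each option and compare with the original:
(A) x + y  ->  (-x) + (-y) = -x - y   [differs from x + y: not invariant]
(B) x^2 + y^2  ->  (-x)^2 + (-y)^2 = x^2 + y^2   [equals x^2 + y^2: invariant]
(C) x - y  ->  (-x) - (-y) = -x + y   [differs from x - y: not invariant]
(D) 2x + y  ->  2(-x) + (-y) = -2x - y   [differs from 2x + y: not invariant]

Only option (B), x^2 + y^2, is unchanged by the transformation.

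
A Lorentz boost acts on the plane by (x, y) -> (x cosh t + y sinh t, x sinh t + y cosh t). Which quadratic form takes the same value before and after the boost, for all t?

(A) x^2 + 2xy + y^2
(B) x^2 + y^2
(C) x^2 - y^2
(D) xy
C

Write x' = x cosh t + y sinh t, y' = x sinh t + y cosh t and substitute into each option:
(A) x^2 + 2xy + y^2: (x' + y')^2 with x' + y' = (x + y)(cosh t + sinh t) = (x + y)e^t, so it becomes (x + y)^2 e^(2t)   [not invariant for t != 0]
(B) x^2 + y^2: (x cosh t + y sinh t)^2 + (x sinh t + y cosh t)^2 = (x^2 + y^2)(cosh^2 t + sinh^2 t) + 4xy sinh t cosh t = (x^2 + y^2) cosh 2t + 2xy sinh 2t   [not invariant for t != 0]
(C) x^2 - y^2: (x cosh t + y sinh t)^2 - (x sinh t + y cosh t)^2 = x^2(cosh^2 t - sinh^2 t) + 2xy(cosh t sinh t - sinh t cosh t) + y^2(sinh^2 t - cosh^2 t) = x^2 - y^2   [invariant, using cosh^2 t - sinh^2 t = 1]
(D) xy: (x cosh t + y sinh t)(x sinh t + y cosh t) = xy(cosh^2 t + sinh^2 t) + (x^2 + y^2) sinh t cosh t = xy cosh 2t + (x^2 + y^2)(sinh 2t)/2   [not invariant for t != 0]

Only (C) x^2 - y^2 is unchanged; it is the Minkowski form preserved by Lorentz boosts, just as x^2 + y^2 is preserved by ordinary rotations.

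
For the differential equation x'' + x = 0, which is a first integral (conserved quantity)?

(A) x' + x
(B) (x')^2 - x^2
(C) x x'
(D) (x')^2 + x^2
D

A first integral I satisfies dI/dt = 0 along every solution. Differentiate each option and use the equation of motion:
(A) d/dt[x' + x] = x'' + x' = -x + x', not identically 0
(B) d/dt[(x')^2 - x^2] = 2x'x'' - 2x x' = -4x x', not identically 0
(C) d/dt[x x'] = (x')^2 + x x'' = (x')^2 - x^2, not identically 0
(D) d/dt[(x')^2 + x^2] = 2x'x'' + 2x x' = 2x'(-x) + 2x x' = 0

Only (D) has zero time-derivative. So the energy-like quantity (x')^2 + x^2 is the first integral.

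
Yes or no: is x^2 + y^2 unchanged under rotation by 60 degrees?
Yes

Applying rotation by 60 degrees: x' = x*cos(60 degrees) - y*sin(60 degrees) = x/2 - sqrt(3)y/2, y' = x*sin(60 degrees) + y*cos(60 degrees) = sqrt(3)x/2 + y/2

Substituting into x^2 + y^2:
(x/2 - sqrt(3)y/2)^2 + (sqrt(3)x/2 + y/2)^2
= x^2 + y^2

This equals the original expression x^2 + y^2, so it IS invariant.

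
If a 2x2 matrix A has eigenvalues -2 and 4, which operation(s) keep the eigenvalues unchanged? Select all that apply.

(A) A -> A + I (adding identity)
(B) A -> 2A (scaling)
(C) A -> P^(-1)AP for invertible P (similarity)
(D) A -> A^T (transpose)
C and D

Eigenvalues are preserved by:
1. Similarity transformations: A -> P^(-1)AP (same characteristic polynomial)
2. Transpose: A^T has the same eigenvalues as A

Eigenvalues are NOT preserved by:
- Adding identity: eigenvalues become -2+1, 4+1
- Scaling: eigenvalues become -4, 8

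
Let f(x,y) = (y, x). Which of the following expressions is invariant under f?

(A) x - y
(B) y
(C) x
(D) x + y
D

For f(x,y) = (y, x):
After applying f: x' = y, y' = x. So x' + y' = y + x = x + y.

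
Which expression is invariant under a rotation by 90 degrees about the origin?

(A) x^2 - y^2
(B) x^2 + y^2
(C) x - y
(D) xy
B

A rotation by 90 degrees sends (x, y) to (-y, x).
Substitute the transformed coordinates into each option and compare with the original:
(A) x^2 - y^2  ->  (-y)^2 - (x)^2 = -x^2 + y^2   [differs from x^2 - y^2: not invariant]
(B) x^2 + y^2  ->  (-y)^2 + (x)^2 = x^2 + y^2   [equals x^2 + y^2: invariant]
(C) x - y  ->  (-y) - (x) = -x - y   [differs from x - y: not invariant]
(D) xy  ->  (-y)(x) = -xy   [differs from xy: not invariant]

Only option (B), x^2 + y^2, is unchanged by the transformation.
Geometrically, x^2 + y^2 is the squared distance from the origin, which every rotation about the origin preserves.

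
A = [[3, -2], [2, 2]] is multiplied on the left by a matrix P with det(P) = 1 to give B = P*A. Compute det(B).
10

By the multiplicative property of determinants, det(B) = det(P*A) = det(P) * det(A) = det(A),
so the determinant is invariant under multiplication by any determinant-1 matrix; we just need det(A).

det(A) = (3)(2) - (-2)(2) = 6 - (-4) = 10

Therefore det(B) = 1 * 10 = 10.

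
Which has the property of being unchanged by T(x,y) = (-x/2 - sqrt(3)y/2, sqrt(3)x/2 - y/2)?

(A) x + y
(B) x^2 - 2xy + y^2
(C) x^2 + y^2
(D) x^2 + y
C

An expression E(x,y) is invariant under T if E(T(x,y)) = E(x,y). Here T(x,y) = (-x/2 - sqrt(3)y/2, sqrt(3)x/2 - y/2).
Substitute the transformed coordinates into each option and compare with the original:
(A) x + y  ->  (-x/2 - sqrt(3)y/2) + (sqrt(3)x/2 - y/2) = -x/2 + sqrt(3)x/2 - sqrt(3)y/2 - y/2   [differs from x + y: not invariant]
(B) x^2 - 2xy + y^2  ->  (-x/2 - sqrt(3)y/2)^2 - 2(-x/2 - sqrt(3)y/2)(sqrt(3)x/2 - y/2) + (sqrt(3)x/2 - y/2)^2 = sqrt(3)x^2/2 + x^2 + xy - sqrt(3)y^2/2 + y^2   [differs from x^2 - 2xy + y^2: not invariant]
(C) x^2 + y^2  ->  (-x/2 - sqrt(3)y/2)^2 + (sqrt(3)x/2 - y/2)^2 = x^2 + y^2   [equals x^2 + y^2: invariant]
(D) x^2 + y  ->  (-x/2 - sqrt(3)y/2)^2 + (sqrt(3)x/2 - y/2) = x^2/4 + sqrt(3)xy/2 + sqrt(3)x/2 + 3y^2/4 - y/2   [differs from x^2 + y: not invariant]

Only option (C), x^2 + y^2, is unchanged by the transformation.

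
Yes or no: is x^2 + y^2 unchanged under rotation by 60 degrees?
Yes

Applying rotation by 60 degrees: x' = x*cos(60 degrees) - y*sin(60 degrees) = x/2 - sqrt(3)y/2, y' = x*sin(60 degrees) + y*cos(60 degrees) = sqrt(3)x/2 + y/2

Substituting into x^2 + y^2:
(x/2 - sqrt(3)y/2)^2 + (sqrt(3)x/2 + y/2)^2
= x^2 + y^2

This equals the original expression x^2 + y^2, so it IS invariant.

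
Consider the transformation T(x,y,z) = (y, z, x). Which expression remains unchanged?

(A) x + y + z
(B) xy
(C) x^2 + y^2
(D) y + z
A

Apply T(x,y,z) = (y, z, x) to each option, i.e. replace (x, y, z) by the transformed coordinates.
Substitute the transformed coordinates into each option and compare with the original:
(A) x + y + z  ->  (y) + (z) + (x) = x + y + z   [equals x + y + z: invariant]
(B) xy  ->  (y)(z) = yz   [differs from xy: not invariant]
(C) x^2 + y^2  ->  (y)^2 + (z)^2 = y^2 + z^2   [differs from x^2 + y^2: not invariant]
(D) y + z  ->  (z) + (x) = x + z   [differs from y + z: not invariant]

Only option (A), x + y + z, is unchanged by the transformation.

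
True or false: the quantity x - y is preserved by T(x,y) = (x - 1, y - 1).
True

Substitute T(x,y) = (x - 1, y - 1) into the expression and compare with the original.

Original: x - y
After applying T: (x - 1) - (y - 1) = x - y

This is identical to the original x - y, so the expression is invariant.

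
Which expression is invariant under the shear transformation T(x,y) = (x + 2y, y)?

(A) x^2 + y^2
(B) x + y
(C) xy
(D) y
D

Under the shear T(x,y) = (x + 2y, y):
Substitute the transformed coordinates into each option and compare with the original:
(A) x^2 + y^2  ->  (x + 2y)^2 + (y)^2 = x^2 + 4xy + 5y^2   [differs from x^2 + y^2: not invariant]
(B) x + y  ->  (x + 2y) + (y) = x + 3y   [differs from x + y: not invariant]
(C) xy  ->  (x + 2y)(y) = xy + 2y^2   [differs from xy: not invariant]
(D) y  ->  (y) = y   [equals y: invariant]

Only option (D), y, is unchanged by the transformation.
A horizontal shear moves points parallel to the x-axis, so the y-coordinate (and any function of y alone) is unchanged.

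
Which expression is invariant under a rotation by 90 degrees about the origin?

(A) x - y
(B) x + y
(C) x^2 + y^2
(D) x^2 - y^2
C

A rotation by 90 degrees sends (x, y) to (-y, x).
Substitute the transformed coordinates into each option and compare with the original:
(A) x - y  ->  (-y) - (x) = -x - y   [differs from x - y: not invariant]
(B) x + y  ->  (-y) + (x) = x - y   [differs from x + y: not invariant]
(C) x^2 + y^2  ->  (-y)^2 + (x)^2 = x^2 + y^2   [equals x^2 + y^2: invariant]
(D) x^2 - y^2  ->  (-y)^2 - (x)^2 = -x^2 + y^2   [differs from x^2 - y^2: not invariant]

Only option (C), x^2 + y^2, is unchanged by the transformation.
Geometrically, x^2 + y^2 is the squared distance from the origin, which every rotation about the origin preserves.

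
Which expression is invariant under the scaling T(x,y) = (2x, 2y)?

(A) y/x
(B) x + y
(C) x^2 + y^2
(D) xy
A

Under the uniform scaling T(x,y) = (2x, 2y):
Substitute the transformed coordinates into each option and compare with the original:
(A) y/x  ->  (2y)/(2x) = y/x   [equals y/x: invariant]
(B) x + y  ->  (2x) + (2y) = 2x + 2y   [differs from x + y: not invariant]
(C) x^2 + y^2  ->  (2x)^2 + (2y)^2 = 4x^2 + 4y^2   [differs from x^2 + y^2: not invariant]
(D) xy  ->  (2x)(2y) = 4xy   [differs from xy: not invariant]

Only option (A), y/x, is unchanged by the transformation.
The common factor 2 cancels in a ratio of coordinates, while sums, products and sums of squares pick up factors of 2 or 4.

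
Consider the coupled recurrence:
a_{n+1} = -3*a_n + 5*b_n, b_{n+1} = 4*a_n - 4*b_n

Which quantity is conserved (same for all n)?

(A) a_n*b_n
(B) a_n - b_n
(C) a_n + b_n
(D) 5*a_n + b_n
C

Replace a_n by a_{n+1} = -3*a_n + 5*b_n and b_n by b_{n+1} = 4*a_n - 4*b_n in each option and simplify:
(A) a_n*b_n  ->  (-3*a_n + 5*b_n)*(4*a_n - 4*b_n) = -12*a_n^2 + 32*a_n*b_n - 20*b_n^2   [not conserved]
(B) a_n - b_n  ->  (-3*a_n + 5*b_n) - (4*a_n - 4*b_n) = -7*a_n + 9*b_n   [not conserved]
(C) a_n + b_n  ->  (-3*a_n + 5*b_n) + (4*a_n - 4*b_n) = a_n + b_n   [conserved]
(D) 5*a_n + b_n  ->  5*(-3*a_n + 5*b_n) + (4*a_n - 4*b_n) = -11*a_n + 21*b_n   [not conserved]

Only (C) a_n + b_n returns to itself after one step, so it is the conserved quantity.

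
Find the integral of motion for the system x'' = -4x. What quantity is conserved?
E = (x')^2 + 4x^2

Multiply the equation by x':
x' * x'' = -4x * x'
The left side is d/dt[(x')^2/2] and the right side is d/dt[-4x^2/2], so
d/dt[(x')^2/2 + 4x^2/2] = 0, i.e. (x')^2/2 + 4x^2/2 = constant.
Multiplying by 2, the integral of motion is E = (x')^2 + 4x^2.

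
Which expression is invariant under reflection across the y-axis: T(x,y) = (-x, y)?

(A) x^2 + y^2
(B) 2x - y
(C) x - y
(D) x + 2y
A

The map is reflection across the y-axis: T(x,y) = (-x, y).
Substitute the transformed coordinates into each option and compare with the original:
(A) x^2 + y^2  ->  (-x)^2 + (y)^2 = x^2 + y^2   [equals x^2 + y^2: invariant]
(B) 2x - y  ->  2(-x) - (y) = -2x - y   [differs from 2x - y: not invariant]
(C) x - y  ->  (-x) - (y) = -x - y   [differs from x - y: not invariant]
(D) x + 2y  ->  (-x) + 2(y) = -x + 2y   [differs from x + 2y: not invariant]

Only option (A), x^2 + y^2, is unchanged by the transformation.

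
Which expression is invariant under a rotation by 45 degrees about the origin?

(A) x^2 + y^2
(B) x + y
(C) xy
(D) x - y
A

A rotation by 45 degrees sends (x, y) to (sqrt(2)x/2 - sqrt(2)y/2, sqrt(2)x/2 + sqrt(2)y/2).
Substitute the transformed coordinates into each option and compare with the original:
(A) x^2 + y^2  ->  (sqrt(2)x/2 - sqrt(2)y/2)^2 + (sqrt(2)x/2 + sqrt(2)y/2)^2 = x^2 + y^2   [equals x^2 + y^2: invariant]
(B) x + y  ->  (sqrt(2)x/2 - sqrt(2)y/2) + (sqrt(2)x/2 + sqrt(2)y/2) = sqrt(2)x   [differs from x + y: not invariant]
(C) xy  ->  (sqrt(2)x/2 - sqrt(2)y/2)(sqrt(2)x/2 + sqrt(2)y/2) = x^2/2 - y^2/2   [differs from xy: not invariant]
(D) x - y  ->  (sqrt(2)x/2 - sqrt(2)y/2) - (sqrt(2)x/2 + sqrt(2)y/2) = -sqrt(2)y   [differs from x - y: not invariant]

Only option (A), x^2 + y^2, is unchanged by the transformation.
Geometrically, x^2 + y^2 is the squared distance from the origin, which every rotation about the origin preserves.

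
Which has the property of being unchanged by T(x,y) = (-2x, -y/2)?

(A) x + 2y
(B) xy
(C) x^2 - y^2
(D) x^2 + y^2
B

An expression E(x,y) is invariant under T if E(T(x,y)) = E(x,y). Here T(x,y) = (-2x, -y/2).
Substitute the transformed coordinates into each option and compare with the original:
(A) x + 2y  ->  (-2x) + 2(-y/2) = -2x - y   [differs from x + 2y: not invariant]
(B) xy  ->  (-2x)(-y/2) = xy   [equals xy: invariant]
(C) x^2 - y^2  ->  (-2x)^2 - (-y/2)^2 = 4x^2 - y^2/4   [differs from x^2 - y^2: not invariant]
(D) x^2 + y^2  ->  (-2x)^2 + (-y/2)^2 = 4x^2 + y^2/4   [differs from x^2 + y^2: not invariant]

Only option (B), xy, is unchanged by the transformation.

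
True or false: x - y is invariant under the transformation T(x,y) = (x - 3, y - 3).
True

Substitute T(x,y) = (x - 3, y - 3) into the expression and compare with the original.

Original: x - y
After applying T: (x - 3) - (y - 3) = x - y

This is identical to the original x - y, so the expression is invariant.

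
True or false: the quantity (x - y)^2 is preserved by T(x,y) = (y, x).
True

Substitute T(x,y) = (y, x) into the expression and compare with the original.

Original: (x - y)^2
After applying T: ((y) - (x))^2 = x^2 - 2xy + y^2

This is identical to the original (x - y)^2, so the expression is invariant.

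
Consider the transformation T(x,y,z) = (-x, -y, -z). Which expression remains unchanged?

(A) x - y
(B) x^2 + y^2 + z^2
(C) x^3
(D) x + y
B

Apply T(x,y,z) = (-x, -y, -z) to each option, i.e. replace (x, y, z) by the transformed coordinates.
Substitute the transformed coordinates into each option and compare with the original:
(A) x - y  ->  (-x) - (-y) = -x + y   [differs from x - y: not invariant]
(B) x^2 + y^2 + z^2  ->  (-x)^2 + (-y)^2 + (-z)^2 = x^2 + y^2 + z^2   [equals x^2 + y^2 + z^2: invariant]
(C) x^3  ->  (-x)^3 = -x^3   [differs from x^3: not invariant]
(D) x + y  ->  (-x) + (-y) = -x - y   [differs from x + y: not invariant]

Only option (B), x^2 + y^2 + z^2, is unchanged by the transformation.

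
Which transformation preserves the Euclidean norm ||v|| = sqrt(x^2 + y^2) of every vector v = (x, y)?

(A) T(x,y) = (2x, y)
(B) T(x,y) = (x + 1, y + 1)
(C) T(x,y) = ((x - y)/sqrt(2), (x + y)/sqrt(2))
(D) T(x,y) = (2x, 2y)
C

A transformation preserves a norm if ||T(v)|| = ||v|| for every v; a single vector where the norm changes rules an option out.

(A) T(x,y) = (2x, y): v = (1, 0) has norm sqrt((1)^2 + (0)^2) = 1, but T(v) = (2, 0) has norm 2 -- not preserved.
(B) T(x,y) = (x + 1, y + 1): v = (1, 0) has norm sqrt((1)^2 + (0)^2) = 1, but T(v) = (2, 1) has norm sqrt(5) -- not preserved.
(C) T(x,y) = ((x - y)/sqrt(2), (x + y)/sqrt(2)): preserves the norm -- it is an orthogonal map (a rotation/reflection), and (sqrt(2)(x - y)/2)^2 + (sqrt(2)(x + y)/2)^2 simplifies to x^2 + y^2.
(D) T(x,y) = (2x, 2y): v = (1, 0) has norm sqrt((1)^2 + (0)^2) = 1, but T(v) = (2, 0) has norm 2 -- not preserved.

Therefore the answer is (C).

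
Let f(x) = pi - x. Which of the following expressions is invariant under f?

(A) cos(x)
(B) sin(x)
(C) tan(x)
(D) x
B

For f(x) = pi - x:
sin(pi - x) = sin(x), so sine is invariant under this transformation.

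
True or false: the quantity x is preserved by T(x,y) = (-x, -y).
False

Substitute T(x,y) = (-x, -y) into the expression and compare with the original.

Original: x
After applying T: (-x) = -x

This differs from the original x (difference: -2x), so the expression is NOT invariant.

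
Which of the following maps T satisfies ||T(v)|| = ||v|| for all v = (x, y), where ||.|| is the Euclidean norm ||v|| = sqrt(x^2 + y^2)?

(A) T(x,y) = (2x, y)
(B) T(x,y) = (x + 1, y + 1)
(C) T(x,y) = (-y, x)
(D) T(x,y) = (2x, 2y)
C

A transformation preserves a norm if ||T(v)|| = ||v|| for every v; a single vector where the norm changes rules an option out.

(A) T(x,y) = (2x, y): v = (1, 0) has norm sqrt((1)^2 + (0)^2) = 1, but T(v) = (2, 0) has norm 2 -- not preserved.
(B) T(x,y) = (x + 1, y + 1): v = (1, 0) has norm sqrt((1)^2 + (0)^2) = 1, but T(v) = (2, 1) has norm sqrt(5) -- not preserved.
(C) T(x,y) = (-y, x): preserves the norm -- it is an orthogonal map (a rotation/reflection), and (-y)^2 + (x)^2 simplifies to x^2 + y^2.
(D) T(x,y) = (2x, 2y): v = (1, 0) has norm sqrt((1)^2 + (0)^2) = 1, but T(v) = (2, 0) has norm 2 -- not preserved.

Therefore the answer is (C).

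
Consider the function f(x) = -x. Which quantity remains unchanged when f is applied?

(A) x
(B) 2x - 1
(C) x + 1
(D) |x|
D

For f(x) = -x:
Applying f replaces x by -x. Since |-x| = |x|, the absolute value is unchanged by f, whereas x -> -x, 2x - 1 -> -2x - 1 and x + 1 -> -x + 1 all change.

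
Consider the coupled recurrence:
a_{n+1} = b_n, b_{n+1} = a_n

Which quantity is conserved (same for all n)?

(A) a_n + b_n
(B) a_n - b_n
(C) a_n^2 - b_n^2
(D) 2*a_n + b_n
A

Replace a_n by a_{n+1} = b_n and b_n by b_{n+1} = a_n in each option and simplify:
(A) a_n + b_n  ->  (b_n) + (a_n) = a_n + b_n   [conserved]
(B) a_n - b_n  ->  (b_n) - (a_n) = -a_n + b_n   [not conserved]
(C) a_n^2 - b_n^2  ->  (b_n)^2 - (a_n)^2 = -a_n^2 + b_n^2   [not conserved]
(D) 2*a_n + b_n  ->  2*(b_n) + (a_n) = a_n + 2*b_n   [not conserved]

Only (A) a_n + b_n returns to itself after one step, so it is the conserved quantity.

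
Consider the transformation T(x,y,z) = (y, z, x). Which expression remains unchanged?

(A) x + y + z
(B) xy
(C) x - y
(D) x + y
A

Apply T(x,y,z) = (y, z, x) to each option, i.e. replace (x, y, z) by the transformed coordinates.
Substitute the transformed coordinates into each option and compare with the original:
(A) x + y + z  ->  (y) + (z) + (x) = x + y + z   [equals x + y + z: invariant]
(B) xy  ->  (y)(z) = yz   [differs from xy: not invariant]
(C) x - y  ->  (y) - (z) = y - z   [differs from x - y: not invariant]
(D) x + y  ->  (y) + (z) = y + z   [differs from x + y: not invariant]

Only option (A), x + y + z, is unchanged by the transformation.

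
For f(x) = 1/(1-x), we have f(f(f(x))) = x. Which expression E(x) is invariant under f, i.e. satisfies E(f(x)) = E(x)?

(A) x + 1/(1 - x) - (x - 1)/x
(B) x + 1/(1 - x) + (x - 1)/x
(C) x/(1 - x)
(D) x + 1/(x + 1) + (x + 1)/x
B

Replace x by f(x) = 1/(1 - x) in each option and simplify. As a quick numerical cross-check, also compare E(4) with E(f(4)) = E(-1/3).

(A) x + 1/(1 - x) - (x - 1)/x  ->  (1/(1 - x)) + 1/(1 - (1/(1 - x))) - ((1/(1 - x)) - 1)/(1/(1 - x)) = (x^2(1 - x) - x + (x - 1)^2)/(x(x - 1)); check: E(4) = 35/12 but E(-1/3) = -43/12.   [not invariant]
(B) x + 1/(1 - x) + (x - 1)/x  ->  (1/(1 - x)) + 1/(1 - (1/(1 - x))) + ((1/(1 - x)) - 1)/(1/(1 - x)), which simplifies back to x + 1/(1 - x) + (x - 1)/x; check: E(4) = 53/12, E(-1/3) = 53/12.   [invariant]
(C) x/(1 - x)  ->  (1/(1 - x))/(1 - (1/(1 - x))) = -1/x; check: E(4) = -4/3 but E(-1/3) = -1/4.   [not invariant]
(D) x + 1/(x + 1) + (x + 1)/x  ->  (1/(1 - x)) + 1/((1/(1 - x)) + 1) + ((1/(1 - x)) + 1)/(1/(1 - x)) = (-x^3 + 6x^2 - 11x + 7)/(x^2 - 3x + 2); check: E(4) = 109/20 but E(-1/3) = -5/6.   [not invariant]

Only (B) is unchanged. Indeed f(f(x)) = 1/(1 - 1/(1-x)) = (1-x)/(-x) = (x-1)/x, so E(x) = x + f(x) + f(f(x)) is the sum over the whole 3-cycle; applying f just permutes the three terms cyclically (x -> f(x) -> f(f(x)) -> x), leaving the sum unchanged.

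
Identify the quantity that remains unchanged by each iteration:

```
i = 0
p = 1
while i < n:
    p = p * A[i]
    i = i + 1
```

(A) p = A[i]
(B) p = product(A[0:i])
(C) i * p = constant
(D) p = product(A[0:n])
B

A loop invariant must hold before the first iteration and be re-established by every execution of the body.

(B) p = product(A[0:i]): Initially i = 0 and p = 1 = product of the empty slice A[0:0]. If p = product(A[0:i]) holds at the top of an iteration, the body sets p to product(A[0:i]) * A[i] = product(A[0:i+1]) and then i to i+1, so the property is restored. At exit i = n, giving p = product(A[0:n]).

The other options fail:
(A) p = A[i]: after the first iteration p = A[0] but i = 1; in general p is a product of several elements, not a single one.
(C) i * p = constant: initially i * p = 0, but after one iteration it is 1 * A[0], which is nonzero in general.
(D) p = product(A[0:n]): false before the loop (p = 1, not the full product) -- it only becomes true at exit.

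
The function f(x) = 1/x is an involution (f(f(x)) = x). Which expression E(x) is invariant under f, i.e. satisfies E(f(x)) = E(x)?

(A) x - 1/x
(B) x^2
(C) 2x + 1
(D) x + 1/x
D

Replace x by f(x) = 1/x in each option and simplify. As a quick numerical cross-check, also compare E(4) with E(f(4)) = E(1/4).

(A) x - 1/x  ->  (1/x) - 1/(1/x) = -x + 1/x; check: E(4) = 15/4 but E(1/4) = -15/4.   [not invariant]
(B) x^2  ->  (1/x)^2 = x^(-2); check: E(4) = 16 but E(1/4) = 1/16.   [not invariant]
(C) 2x + 1  ->  2(1/x) + 1 = (x + 2)/x; check: E(4) = 9 but E(1/4) = 3/2.   [not invariant]
(D) x + 1/x  ->  (1/x) + 1/(1/x), which simplifies back to x + 1/x; check: E(4) = 17/4, E(1/4) = 17/4.   [invariant]

Only (D) is unchanged. E is symmetric under swapping x with f(x) = 1/x, which is exactly what an involution does.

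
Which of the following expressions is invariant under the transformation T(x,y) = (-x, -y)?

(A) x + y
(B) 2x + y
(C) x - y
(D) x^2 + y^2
D

An expression E(x,y) is invariant under T if E(T(x,y)) = E(x,y). Here T(x,y) = (-x, -y).
Substitute the transformed coordinates into each option and compare with the original:
(A) x + y  ->  (-x) + (-y) = -x - y   [differs from x + y: not invariant]
(B) 2x + y  ->  2(-x) + (-y) = -2x - y   [differs from 2x + y: not invariant]
(C) x - y  ->  (-x) - (-y) = -x + y   [differs from x - y: not invariant]
(D) x^2 + y^2  ->  (-x)^2 + (-y)^2 = x^2 + y^2   [equals x^2 + y^2: invariant]

Only option (D), x^2 + y^2, is unchanged by the transformation.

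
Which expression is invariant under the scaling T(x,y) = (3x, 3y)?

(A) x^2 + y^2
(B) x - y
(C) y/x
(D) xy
C

Under the uniform scaling T(x,y) = (3x, 3y):
Substitute the transformed coordinates into each option and compare with the original:
(A) x^2 + y^2  ->  (3x)^2 + (3y)^2 = 9x^2 + 9y^2   [differs from x^2 + y^2: not invariant]
(B) x - y  ->  (3x) - (3y) = 3x - 3y   [differs from x - y: not invariant]
(C) y/x  ->  (3y)/(3x) = y/x   [equals y/x: invariant]
(D) xy  ->  (3x)(3y) = 9xy   [differs from xy: not invariant]

Only option (C), y/x, is unchanged by the transformation.
The common factor 3 cancels in a ratio of coordinates, while sums, products and sums of squares pick up factors of 3 or 9.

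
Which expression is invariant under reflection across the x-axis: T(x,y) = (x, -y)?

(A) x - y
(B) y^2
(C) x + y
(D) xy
B

The map is reflection across the x-axis: T(x,y) = (x, -y).
Substitute the transformed coordinates into each option and compare with the original:
(A) x - y  ->  (x) - (-y) = x + y   [differs from x - y: not invariant]
(B) y^2  ->  (-y)^2 = y^2   [equals y^2: invariant]
(C) x + y  ->  (x) + (-y) = x - y   [differs from x + y: not invariant]
(D) xy  ->  (x)(-y) = -xy   [differs from xy: not invariant]

Only option (B), y^2, is unchanged by the transformation.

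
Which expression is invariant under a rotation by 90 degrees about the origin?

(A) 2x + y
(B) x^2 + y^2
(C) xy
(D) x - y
B

A rotation by 90 degrees sends (x, y) to (-y, x).
Substitute the transformed coordinates into each option and compare with the original:
(A) 2x + y  ->  2(-y) + (x) = x - 2y   [differs from 2x + y: not invariant]
(B) x^2 + y^2  ->  (-y)^2 + (x)^2 = x^2 + y^2   [equals x^2 + y^2: invariant]
(C) xy  ->  (-y)(x) = -xy   [differs from xy: not invariant]
(D) x - y  ->  (-y) - (x) = -x - y   [differs from x - y: not invariant]

Only option (B), x^2 + y^2, is unchanged by the transformation.
Geometrically, x^2 + y^2 is the squared distance from the origin, which every rotation about the origin preserves.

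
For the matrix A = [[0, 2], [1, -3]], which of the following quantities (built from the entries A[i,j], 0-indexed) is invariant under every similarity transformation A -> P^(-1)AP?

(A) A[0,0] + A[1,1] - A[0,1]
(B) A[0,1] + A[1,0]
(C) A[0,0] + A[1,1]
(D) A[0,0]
C

A[0,0] + A[1,1] is the trace of A. By the cyclic property of the trace, tr(P^(-1)AP) = tr(APP^(-1)) = tr(A), so it is the same for every matrix similar to A.

The other combinations are not similarity invariants. For example, take P = [[2, 1], [1, 1]] (det P = 1), so P^(-1) = [[1, -1], [-1, 2]] and
B = P^(-1)AP = [[3, 4], [-4, -6]].
Evaluating each option on A and on B:
(A) A[0,0] + A[1,1] - A[0,1]: -5 for A, -7 for B -> changes
(B) A[0,1] + A[1,0]: 3 for A, 0 for B -> changes
(C) A[0,0] + A[1,1]: -3 for A, -3 for B -> unchanged
(D) A[0,0]: 0 for A, 3 for B -> changes

Only (C) A[0,0] + A[1,1] = -3 survives (and it does so for every P, not just this one), so it is the invariant.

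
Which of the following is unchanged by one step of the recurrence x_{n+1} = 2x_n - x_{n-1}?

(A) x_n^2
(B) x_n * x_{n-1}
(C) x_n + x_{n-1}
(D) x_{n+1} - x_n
D

For the recurrence x_{n+1} = 2x_n - x_{n-1}:

If x_{n+1} = 2x_n - x_{n-1}, then:
x_{n+1} - x_n = x_n - x_{n-1}
The first difference is constant throughout the sequence.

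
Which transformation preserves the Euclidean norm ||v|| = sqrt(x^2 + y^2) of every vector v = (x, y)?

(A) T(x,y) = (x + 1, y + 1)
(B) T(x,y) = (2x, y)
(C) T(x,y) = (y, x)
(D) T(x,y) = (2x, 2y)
C

A transformation preserves a norm if ||T(v)|| = ||v|| for every v; a single vector where the norm changes rules an option out.

(A) T(x,y) = (x + 1, y + 1): v = (1, 0) has norm sqrt((1)^2 + (0)^2) = 1, but T(v) = (2, 1) has norm sqrt(5) -- not preserved.
(B) T(x,y) = (2x, y): v = (1, 0) has norm sqrt((1)^2 + (0)^2) = 1, but T(v) = (2, 0) has norm 2 -- not preserved.
(C) T(x,y) = (y, x): preserves the norm -- it is an orthogonal map (a rotation/reflection), and (y)^2 + (x)^2 simplifies to x^2 + y^2.
(D) T(x,y) = (2x, 2y): v = (1, 0) has norm sqrt((1)^2 + (0)^2) = 1, but T(v) = (2, 0) has norm 2 -- not preserved.

Therefore the answer is (C).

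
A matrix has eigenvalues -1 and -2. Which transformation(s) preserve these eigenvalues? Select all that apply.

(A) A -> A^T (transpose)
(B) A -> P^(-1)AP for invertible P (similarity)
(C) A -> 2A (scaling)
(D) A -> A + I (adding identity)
A and B

Eigenvalues are preserved by:
1. Similarity transformations: A -> P^(-1)AP (same characteristic polynomial)
2. Transpose: A^T has the same eigenvalues as A

Eigenvalues are NOT preserved by:
- Adding identity: eigenvalues become -1+1, -2+1
- Scaling: eigenvalues become -2, -4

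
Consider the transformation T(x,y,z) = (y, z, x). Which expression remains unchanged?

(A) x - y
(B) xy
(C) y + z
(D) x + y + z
D

Apply T(x,y,z) = (y, z, x) to each option, i.e. replace (x, y, z) by the transformed coordinates.
Substitute the transformed coordinates into each option and compare with the original:
(A) x - y  ->  (y) - (z) = y - z   [differs from x - y: not invariant]
(B) xy  ->  (y)(z) = yz   [differs from xy: not invariant]
(C) y + z  ->  (z) + (x) = x + z   [differs from y + z: not invariant]
(D) x + y + z  ->  (y) + (z) + (x) = x + y + z   [equals x + y + z: invariant]

Only option (D), x + y + z, is unchanged by the transformation.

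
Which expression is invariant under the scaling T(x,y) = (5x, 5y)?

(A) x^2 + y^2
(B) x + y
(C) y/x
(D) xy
C

Under the uniform scaling T(x,y) = (5x, 5y):
Substitute the transformed coordinates into each option and compare with the original:
(A) x^2 + y^2  ->  (5x)^2 + (5y)^2 = 25x^2 + 25y^2   [differs from x^2 + y^2: not invariant]
(B) x + y  ->  (5x) + (5y) = 5x + 5y   [differs from x + y: not invariant]
(C) y/x  ->  (5y)/(5x) = y/x   [equals y/x: invariant]
(D) xy  ->  (5x)(5y) = 25xy   [differs from xy: not invariant]

Only option (C), y/x, is unchanged by the transformation.
The common factor 5 cancels in a ratio of coordinates, while sums, products and sums of squares pick up factors of 5 or 25.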